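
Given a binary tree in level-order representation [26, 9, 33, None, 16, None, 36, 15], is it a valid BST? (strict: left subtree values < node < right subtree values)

Level-order array: [26, 9, 33, None, 16, None, 36, 15]
Validate using subtree bounds (lo, hi): at each node, require lo < value < hi,
then recurse left with hi=value and right with lo=value.
Preorder trace (stopping at first violation):
  at node 26 with bounds (-inf, +inf): OK
  at node 9 with bounds (-inf, 26): OK
  at node 16 with bounds (9, 26): OK
  at node 15 with bounds (9, 16): OK
  at node 33 with bounds (26, +inf): OK
  at node 36 with bounds (33, +inf): OK
No violation found at any node.
Result: Valid BST


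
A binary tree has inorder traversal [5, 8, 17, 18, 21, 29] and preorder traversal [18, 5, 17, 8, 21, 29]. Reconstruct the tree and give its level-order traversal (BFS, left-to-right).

Inorder:  [5, 8, 17, 18, 21, 29]
Preorder: [18, 5, 17, 8, 21, 29]
Algorithm: preorder visits root first, so consume preorder in order;
for each root, split the current inorder slice at that value into
left-subtree inorder and right-subtree inorder, then recurse.
Recursive splits:
  root=18; inorder splits into left=[5, 8, 17], right=[21, 29]
  root=5; inorder splits into left=[], right=[8, 17]
  root=17; inorder splits into left=[8], right=[]
  root=8; inorder splits into left=[], right=[]
  root=21; inorder splits into left=[], right=[29]
  root=29; inorder splits into left=[], right=[]
Reconstructed level-order: [18, 5, 21, 17, 29, 8]


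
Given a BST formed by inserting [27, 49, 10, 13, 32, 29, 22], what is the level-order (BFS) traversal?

Tree insertion order: [27, 49, 10, 13, 32, 29, 22]
Tree (level-order array): [27, 10, 49, None, 13, 32, None, None, 22, 29]
BFS from the root, enqueuing left then right child of each popped node:
  queue [27] -> pop 27, enqueue [10, 49], visited so far: [27]
  queue [10, 49] -> pop 10, enqueue [13], visited so far: [27, 10]
  queue [49, 13] -> pop 49, enqueue [32], visited so far: [27, 10, 49]
  queue [13, 32] -> pop 13, enqueue [22], visited so far: [27, 10, 49, 13]
  queue [32, 22] -> pop 32, enqueue [29], visited so far: [27, 10, 49, 13, 32]
  queue [22, 29] -> pop 22, enqueue [none], visited so far: [27, 10, 49, 13, 32, 22]
  queue [29] -> pop 29, enqueue [none], visited so far: [27, 10, 49, 13, 32, 22, 29]
Result: [27, 10, 49, 13, 32, 22, 29]


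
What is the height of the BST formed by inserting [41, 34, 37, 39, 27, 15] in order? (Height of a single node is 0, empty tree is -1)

Insertion order: [41, 34, 37, 39, 27, 15]
Tree (level-order array): [41, 34, None, 27, 37, 15, None, None, 39]
Compute height bottom-up (empty subtree = -1):
  height(15) = 1 + max(-1, -1) = 0
  height(27) = 1 + max(0, -1) = 1
  height(39) = 1 + max(-1, -1) = 0
  height(37) = 1 + max(-1, 0) = 1
  height(34) = 1 + max(1, 1) = 2
  height(41) = 1 + max(2, -1) = 3
Height = 3


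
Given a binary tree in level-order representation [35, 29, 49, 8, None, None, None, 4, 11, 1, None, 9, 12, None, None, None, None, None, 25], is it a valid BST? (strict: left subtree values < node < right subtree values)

Level-order array: [35, 29, 49, 8, None, None, None, 4, 11, 1, None, 9, 12, None, None, None, None, None, 25]
Validate using subtree bounds (lo, hi): at each node, require lo < value < hi,
then recurse left with hi=value and right with lo=value.
Preorder trace (stopping at first violation):
  at node 35 with bounds (-inf, +inf): OK
  at node 29 with bounds (-inf, 35): OK
  at node 8 with bounds (-inf, 29): OK
  at node 4 with bounds (-inf, 8): OK
  at node 1 with bounds (-inf, 4): OK
  at node 11 with bounds (8, 29): OK
  at node 9 with bounds (8, 11): OK
  at node 12 with bounds (11, 29): OK
  at node 25 with bounds (12, 29): OK
  at node 49 with bounds (35, +inf): OK
No violation found at any node.
Result: Valid BST


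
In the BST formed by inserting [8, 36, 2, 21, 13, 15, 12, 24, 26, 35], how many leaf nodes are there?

Tree built from: [8, 36, 2, 21, 13, 15, 12, 24, 26, 35]
Tree (level-order array): [8, 2, 36, None, None, 21, None, 13, 24, 12, 15, None, 26, None, None, None, None, None, 35]
Rule: A leaf has 0 children.
Per-node child counts:
  node 8: 2 child(ren)
  node 2: 0 child(ren)
  node 36: 1 child(ren)
  node 21: 2 child(ren)
  node 13: 2 child(ren)
  node 12: 0 child(ren)
  node 15: 0 child(ren)
  node 24: 1 child(ren)
  node 26: 1 child(ren)
  node 35: 0 child(ren)
Matching nodes: [2, 12, 15, 35]
Count of leaf nodes: 4


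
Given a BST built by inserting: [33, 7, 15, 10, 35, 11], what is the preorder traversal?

Tree insertion order: [33, 7, 15, 10, 35, 11]
Tree (level-order array): [33, 7, 35, None, 15, None, None, 10, None, None, 11]
Preorder traversal: [33, 7, 15, 10, 11, 35]


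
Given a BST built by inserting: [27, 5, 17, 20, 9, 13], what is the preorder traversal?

Tree insertion order: [27, 5, 17, 20, 9, 13]
Tree (level-order array): [27, 5, None, None, 17, 9, 20, None, 13]
Preorder traversal: [27, 5, 17, 9, 13, 20]


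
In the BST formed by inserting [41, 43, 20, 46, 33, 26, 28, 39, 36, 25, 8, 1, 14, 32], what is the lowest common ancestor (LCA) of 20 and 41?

Tree insertion order: [41, 43, 20, 46, 33, 26, 28, 39, 36, 25, 8, 1, 14, 32]
Tree (level-order array): [41, 20, 43, 8, 33, None, 46, 1, 14, 26, 39, None, None, None, None, None, None, 25, 28, 36, None, None, None, None, 32]
In a BST, the LCA of p=20, q=41 is the first node v on the
root-to-leaf path with p <= v <= q (go left if both < v, right if both > v).
Walk from root:
  at 41: 20 <= 41 <= 41, this is the LCA
LCA = 41


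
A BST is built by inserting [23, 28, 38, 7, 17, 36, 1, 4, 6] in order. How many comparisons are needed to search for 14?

Search path for 14: 23 -> 7 -> 17
Found: False
Comparisons: 3


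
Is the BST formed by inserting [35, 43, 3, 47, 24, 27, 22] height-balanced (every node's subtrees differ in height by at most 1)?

Tree (level-order array): [35, 3, 43, None, 24, None, 47, 22, 27]
Definition: a tree is height-balanced if, at every node, |h(left) - h(right)| <= 1 (empty subtree has height -1).
Bottom-up per-node check:
  node 22: h_left=-1, h_right=-1, diff=0 [OK], height=0
  node 27: h_left=-1, h_right=-1, diff=0 [OK], height=0
  node 24: h_left=0, h_right=0, diff=0 [OK], height=1
  node 3: h_left=-1, h_right=1, diff=2 [FAIL (|-1-1|=2 > 1)], height=2
  node 47: h_left=-1, h_right=-1, diff=0 [OK], height=0
  node 43: h_left=-1, h_right=0, diff=1 [OK], height=1
  node 35: h_left=2, h_right=1, diff=1 [OK], height=3
Node 3 violates the condition: |-1 - 1| = 2 > 1.
Result: Not balanced


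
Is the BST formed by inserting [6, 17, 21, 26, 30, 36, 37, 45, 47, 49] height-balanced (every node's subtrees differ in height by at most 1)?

Tree (level-order array): [6, None, 17, None, 21, None, 26, None, 30, None, 36, None, 37, None, 45, None, 47, None, 49]
Definition: a tree is height-balanced if, at every node, |h(left) - h(right)| <= 1 (empty subtree has height -1).
Bottom-up per-node check:
  node 49: h_left=-1, h_right=-1, diff=0 [OK], height=0
  node 47: h_left=-1, h_right=0, diff=1 [OK], height=1
  node 45: h_left=-1, h_right=1, diff=2 [FAIL (|-1-1|=2 > 1)], height=2
  node 37: h_left=-1, h_right=2, diff=3 [FAIL (|-1-2|=3 > 1)], height=3
  node 36: h_left=-1, h_right=3, diff=4 [FAIL (|-1-3|=4 > 1)], height=4
  node 30: h_left=-1, h_right=4, diff=5 [FAIL (|-1-4|=5 > 1)], height=5
  node 26: h_left=-1, h_right=5, diff=6 [FAIL (|-1-5|=6 > 1)], height=6
  node 21: h_left=-1, h_right=6, diff=7 [FAIL (|-1-6|=7 > 1)], height=7
  node 17: h_left=-1, h_right=7, diff=8 [FAIL (|-1-7|=8 > 1)], height=8
  node 6: h_left=-1, h_right=8, diff=9 [FAIL (|-1-8|=9 > 1)], height=9
Node 45 violates the condition: |-1 - 1| = 2 > 1.
Result: Not balanced


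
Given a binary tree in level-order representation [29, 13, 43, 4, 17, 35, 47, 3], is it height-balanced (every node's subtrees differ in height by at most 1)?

Tree (level-order array): [29, 13, 43, 4, 17, 35, 47, 3]
Definition: a tree is height-balanced if, at every node, |h(left) - h(right)| <= 1 (empty subtree has height -1).
Bottom-up per-node check:
  node 3: h_left=-1, h_right=-1, diff=0 [OK], height=0
  node 4: h_left=0, h_right=-1, diff=1 [OK], height=1
  node 17: h_left=-1, h_right=-1, diff=0 [OK], height=0
  node 13: h_left=1, h_right=0, diff=1 [OK], height=2
  node 35: h_left=-1, h_right=-1, diff=0 [OK], height=0
  node 47: h_left=-1, h_right=-1, diff=0 [OK], height=0
  node 43: h_left=0, h_right=0, diff=0 [OK], height=1
  node 29: h_left=2, h_right=1, diff=1 [OK], height=3
All nodes satisfy the balance condition.
Result: Balanced


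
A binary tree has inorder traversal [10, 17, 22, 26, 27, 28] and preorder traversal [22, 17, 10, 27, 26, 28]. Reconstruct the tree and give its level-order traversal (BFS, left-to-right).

Inorder:  [10, 17, 22, 26, 27, 28]
Preorder: [22, 17, 10, 27, 26, 28]
Algorithm: preorder visits root first, so consume preorder in order;
for each root, split the current inorder slice at that value into
left-subtree inorder and right-subtree inorder, then recurse.
Recursive splits:
  root=22; inorder splits into left=[10, 17], right=[26, 27, 28]
  root=17; inorder splits into left=[10], right=[]
  root=10; inorder splits into left=[], right=[]
  root=27; inorder splits into left=[26], right=[28]
  root=26; inorder splits into left=[], right=[]
  root=28; inorder splits into left=[], right=[]
Reconstructed level-order: [22, 17, 27, 10, 26, 28]


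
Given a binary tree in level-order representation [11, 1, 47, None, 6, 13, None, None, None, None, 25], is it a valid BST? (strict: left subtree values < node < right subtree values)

Level-order array: [11, 1, 47, None, 6, 13, None, None, None, None, 25]
Validate using subtree bounds (lo, hi): at each node, require lo < value < hi,
then recurse left with hi=value and right with lo=value.
Preorder trace (stopping at first violation):
  at node 11 with bounds (-inf, +inf): OK
  at node 1 with bounds (-inf, 11): OK
  at node 6 with bounds (1, 11): OK
  at node 47 with bounds (11, +inf): OK
  at node 13 with bounds (11, 47): OK
  at node 25 with bounds (13, 47): OK
No violation found at any node.
Result: Valid BST


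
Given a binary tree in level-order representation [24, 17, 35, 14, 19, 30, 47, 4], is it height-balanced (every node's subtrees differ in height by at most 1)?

Tree (level-order array): [24, 17, 35, 14, 19, 30, 47, 4]
Definition: a tree is height-balanced if, at every node, |h(left) - h(right)| <= 1 (empty subtree has height -1).
Bottom-up per-node check:
  node 4: h_left=-1, h_right=-1, diff=0 [OK], height=0
  node 14: h_left=0, h_right=-1, diff=1 [OK], height=1
  node 19: h_left=-1, h_right=-1, diff=0 [OK], height=0
  node 17: h_left=1, h_right=0, diff=1 [OK], height=2
  node 30: h_left=-1, h_right=-1, diff=0 [OK], height=0
  node 47: h_left=-1, h_right=-1, diff=0 [OK], height=0
  node 35: h_left=0, h_right=0, diff=0 [OK], height=1
  node 24: h_left=2, h_right=1, diff=1 [OK], height=3
All nodes satisfy the balance condition.
Result: Balanced


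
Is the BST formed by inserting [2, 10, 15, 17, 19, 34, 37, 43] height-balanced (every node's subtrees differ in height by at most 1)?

Tree (level-order array): [2, None, 10, None, 15, None, 17, None, 19, None, 34, None, 37, None, 43]
Definition: a tree is height-balanced if, at every node, |h(left) - h(right)| <= 1 (empty subtree has height -1).
Bottom-up per-node check:
  node 43: h_left=-1, h_right=-1, diff=0 [OK], height=0
  node 37: h_left=-1, h_right=0, diff=1 [OK], height=1
  node 34: h_left=-1, h_right=1, diff=2 [FAIL (|-1-1|=2 > 1)], height=2
  node 19: h_left=-1, h_right=2, diff=3 [FAIL (|-1-2|=3 > 1)], height=3
  node 17: h_left=-1, h_right=3, diff=4 [FAIL (|-1-3|=4 > 1)], height=4
  node 15: h_left=-1, h_right=4, diff=5 [FAIL (|-1-4|=5 > 1)], height=5
  node 10: h_left=-1, h_right=5, diff=6 [FAIL (|-1-5|=6 > 1)], height=6
  node 2: h_left=-1, h_right=6, diff=7 [FAIL (|-1-6|=7 > 1)], height=7
Node 34 violates the condition: |-1 - 1| = 2 > 1.
Result: Not balanced


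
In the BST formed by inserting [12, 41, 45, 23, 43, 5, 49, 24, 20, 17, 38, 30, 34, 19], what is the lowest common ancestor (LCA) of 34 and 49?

Tree insertion order: [12, 41, 45, 23, 43, 5, 49, 24, 20, 17, 38, 30, 34, 19]
Tree (level-order array): [12, 5, 41, None, None, 23, 45, 20, 24, 43, 49, 17, None, None, 38, None, None, None, None, None, 19, 30, None, None, None, None, 34]
In a BST, the LCA of p=34, q=49 is the first node v on the
root-to-leaf path with p <= v <= q (go left if both < v, right if both > v).
Walk from root:
  at 12: both 34 and 49 > 12, go right
  at 41: 34 <= 41 <= 49, this is the LCA
LCA = 41


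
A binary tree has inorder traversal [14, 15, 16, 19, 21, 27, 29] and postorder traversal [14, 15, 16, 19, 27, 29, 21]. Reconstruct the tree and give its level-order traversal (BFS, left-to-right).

Inorder:   [14, 15, 16, 19, 21, 27, 29]
Postorder: [14, 15, 16, 19, 27, 29, 21]
Algorithm: postorder visits root last, so walk postorder right-to-left;
each value is the root of the current inorder slice — split it at that
value, recurse on the right subtree first, then the left.
Recursive splits:
  root=21; inorder splits into left=[14, 15, 16, 19], right=[27, 29]
  root=29; inorder splits into left=[27], right=[]
  root=27; inorder splits into left=[], right=[]
  root=19; inorder splits into left=[14, 15, 16], right=[]
  root=16; inorder splits into left=[14, 15], right=[]
  root=15; inorder splits into left=[14], right=[]
  root=14; inorder splits into left=[], right=[]
Reconstructed level-order: [21, 19, 29, 16, 27, 15, 14]


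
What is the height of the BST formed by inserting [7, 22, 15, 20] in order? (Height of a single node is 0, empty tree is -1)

Insertion order: [7, 22, 15, 20]
Tree (level-order array): [7, None, 22, 15, None, None, 20]
Compute height bottom-up (empty subtree = -1):
  height(20) = 1 + max(-1, -1) = 0
  height(15) = 1 + max(-1, 0) = 1
  height(22) = 1 + max(1, -1) = 2
  height(7) = 1 + max(-1, 2) = 3
Height = 3


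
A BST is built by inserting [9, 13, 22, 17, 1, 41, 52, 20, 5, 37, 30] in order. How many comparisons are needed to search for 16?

Search path for 16: 9 -> 13 -> 22 -> 17
Found: False
Comparisons: 4


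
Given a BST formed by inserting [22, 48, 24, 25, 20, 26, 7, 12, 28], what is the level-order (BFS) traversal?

Tree insertion order: [22, 48, 24, 25, 20, 26, 7, 12, 28]
Tree (level-order array): [22, 20, 48, 7, None, 24, None, None, 12, None, 25, None, None, None, 26, None, 28]
BFS from the root, enqueuing left then right child of each popped node:
  queue [22] -> pop 22, enqueue [20, 48], visited so far: [22]
  queue [20, 48] -> pop 20, enqueue [7], visited so far: [22, 20]
  queue [48, 7] -> pop 48, enqueue [24], visited so far: [22, 20, 48]
  queue [7, 24] -> pop 7, enqueue [12], visited so far: [22, 20, 48, 7]
  queue [24, 12] -> pop 24, enqueue [25], visited so far: [22, 20, 48, 7, 24]
  queue [12, 25] -> pop 12, enqueue [none], visited so far: [22, 20, 48, 7, 24, 12]
  queue [25] -> pop 25, enqueue [26], visited so far: [22, 20, 48, 7, 24, 12, 25]
  queue [26] -> pop 26, enqueue [28], visited so far: [22, 20, 48, 7, 24, 12, 25, 26]
  queue [28] -> pop 28, enqueue [none], visited so far: [22, 20, 48, 7, 24, 12, 25, 26, 28]
Result: [22, 20, 48, 7, 24, 12, 25, 26, 28]


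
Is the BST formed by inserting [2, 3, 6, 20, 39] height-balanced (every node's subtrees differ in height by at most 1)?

Tree (level-order array): [2, None, 3, None, 6, None, 20, None, 39]
Definition: a tree is height-balanced if, at every node, |h(left) - h(right)| <= 1 (empty subtree has height -1).
Bottom-up per-node check:
  node 39: h_left=-1, h_right=-1, diff=0 [OK], height=0
  node 20: h_left=-1, h_right=0, diff=1 [OK], height=1
  node 6: h_left=-1, h_right=1, diff=2 [FAIL (|-1-1|=2 > 1)], height=2
  node 3: h_left=-1, h_right=2, diff=3 [FAIL (|-1-2|=3 > 1)], height=3
  node 2: h_left=-1, h_right=3, diff=4 [FAIL (|-1-3|=4 > 1)], height=4
Node 6 violates the condition: |-1 - 1| = 2 > 1.
Result: Not balanced


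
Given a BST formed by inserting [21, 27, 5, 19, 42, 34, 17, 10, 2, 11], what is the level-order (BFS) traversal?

Tree insertion order: [21, 27, 5, 19, 42, 34, 17, 10, 2, 11]
Tree (level-order array): [21, 5, 27, 2, 19, None, 42, None, None, 17, None, 34, None, 10, None, None, None, None, 11]
BFS from the root, enqueuing left then right child of each popped node:
  queue [21] -> pop 21, enqueue [5, 27], visited so far: [21]
  queue [5, 27] -> pop 5, enqueue [2, 19], visited so far: [21, 5]
  queue [27, 2, 19] -> pop 27, enqueue [42], visited so far: [21, 5, 27]
  queue [2, 19, 42] -> pop 2, enqueue [none], visited so far: [21, 5, 27, 2]
  queue [19, 42] -> pop 19, enqueue [17], visited so far: [21, 5, 27, 2, 19]
  queue [42, 17] -> pop 42, enqueue [34], visited so far: [21, 5, 27, 2, 19, 42]
  queue [17, 34] -> pop 17, enqueue [10], visited so far: [21, 5, 27, 2, 19, 42, 17]
  queue [34, 10] -> pop 34, enqueue [none], visited so far: [21, 5, 27, 2, 19, 42, 17, 34]
  queue [10] -> pop 10, enqueue [11], visited so far: [21, 5, 27, 2, 19, 42, 17, 34, 10]
  queue [11] -> pop 11, enqueue [none], visited so far: [21, 5, 27, 2, 19, 42, 17, 34, 10, 11]
Result: [21, 5, 27, 2, 19, 42, 17, 34, 10, 11]


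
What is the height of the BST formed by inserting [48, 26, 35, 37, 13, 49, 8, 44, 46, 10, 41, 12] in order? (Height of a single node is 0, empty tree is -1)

Insertion order: [48, 26, 35, 37, 13, 49, 8, 44, 46, 10, 41, 12]
Tree (level-order array): [48, 26, 49, 13, 35, None, None, 8, None, None, 37, None, 10, None, 44, None, 12, 41, 46]
Compute height bottom-up (empty subtree = -1):
  height(12) = 1 + max(-1, -1) = 0
  height(10) = 1 + max(-1, 0) = 1
  height(8) = 1 + max(-1, 1) = 2
  height(13) = 1 + max(2, -1) = 3
  height(41) = 1 + max(-1, -1) = 0
  height(46) = 1 + max(-1, -1) = 0
  height(44) = 1 + max(0, 0) = 1
  height(37) = 1 + max(-1, 1) = 2
  height(35) = 1 + max(-1, 2) = 3
  height(26) = 1 + max(3, 3) = 4
  height(49) = 1 + max(-1, -1) = 0
  height(48) = 1 + max(4, 0) = 5
Height = 5


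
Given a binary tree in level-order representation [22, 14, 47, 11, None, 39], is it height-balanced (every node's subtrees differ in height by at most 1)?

Tree (level-order array): [22, 14, 47, 11, None, 39]
Definition: a tree is height-balanced if, at every node, |h(left) - h(right)| <= 1 (empty subtree has height -1).
Bottom-up per-node check:
  node 11: h_left=-1, h_right=-1, diff=0 [OK], height=0
  node 14: h_left=0, h_right=-1, diff=1 [OK], height=1
  node 39: h_left=-1, h_right=-1, diff=0 [OK], height=0
  node 47: h_left=0, h_right=-1, diff=1 [OK], height=1
  node 22: h_left=1, h_right=1, diff=0 [OK], height=2
All nodes satisfy the balance condition.
Result: Balanced


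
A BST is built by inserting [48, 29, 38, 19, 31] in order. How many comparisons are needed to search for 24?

Search path for 24: 48 -> 29 -> 19
Found: False
Comparisons: 3


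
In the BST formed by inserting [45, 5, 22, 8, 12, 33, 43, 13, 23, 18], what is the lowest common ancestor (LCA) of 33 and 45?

Tree insertion order: [45, 5, 22, 8, 12, 33, 43, 13, 23, 18]
Tree (level-order array): [45, 5, None, None, 22, 8, 33, None, 12, 23, 43, None, 13, None, None, None, None, None, 18]
In a BST, the LCA of p=33, q=45 is the first node v on the
root-to-leaf path with p <= v <= q (go left if both < v, right if both > v).
Walk from root:
  at 45: 33 <= 45 <= 45, this is the LCA
LCA = 45


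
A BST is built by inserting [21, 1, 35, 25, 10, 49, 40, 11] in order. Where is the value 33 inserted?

Starting tree (level order): [21, 1, 35, None, 10, 25, 49, None, 11, None, None, 40]
Insertion path: 21 -> 35 -> 25
Result: insert 33 as right child of 25
Final tree (level order): [21, 1, 35, None, 10, 25, 49, None, 11, None, 33, 40]


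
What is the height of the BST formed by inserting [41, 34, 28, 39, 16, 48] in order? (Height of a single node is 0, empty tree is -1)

Insertion order: [41, 34, 28, 39, 16, 48]
Tree (level-order array): [41, 34, 48, 28, 39, None, None, 16]
Compute height bottom-up (empty subtree = -1):
  height(16) = 1 + max(-1, -1) = 0
  height(28) = 1 + max(0, -1) = 1
  height(39) = 1 + max(-1, -1) = 0
  height(34) = 1 + max(1, 0) = 2
  height(48) = 1 + max(-1, -1) = 0
  height(41) = 1 + max(2, 0) = 3
Height = 3


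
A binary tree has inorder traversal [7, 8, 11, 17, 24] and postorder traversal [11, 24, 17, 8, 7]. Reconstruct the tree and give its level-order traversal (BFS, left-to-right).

Inorder:   [7, 8, 11, 17, 24]
Postorder: [11, 24, 17, 8, 7]
Algorithm: postorder visits root last, so walk postorder right-to-left;
each value is the root of the current inorder slice — split it at that
value, recurse on the right subtree first, then the left.
Recursive splits:
  root=7; inorder splits into left=[], right=[8, 11, 17, 24]
  root=8; inorder splits into left=[], right=[11, 17, 24]
  root=17; inorder splits into left=[11], right=[24]
  root=24; inorder splits into left=[], right=[]
  root=11; inorder splits into left=[], right=[]
Reconstructed level-order: [7, 8, 17, 11, 24]


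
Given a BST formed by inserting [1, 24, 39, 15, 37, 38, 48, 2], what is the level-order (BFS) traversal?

Tree insertion order: [1, 24, 39, 15, 37, 38, 48, 2]
Tree (level-order array): [1, None, 24, 15, 39, 2, None, 37, 48, None, None, None, 38]
BFS from the root, enqueuing left then right child of each popped node:
  queue [1] -> pop 1, enqueue [24], visited so far: [1]
  queue [24] -> pop 24, enqueue [15, 39], visited so far: [1, 24]
  queue [15, 39] -> pop 15, enqueue [2], visited so far: [1, 24, 15]
  queue [39, 2] -> pop 39, enqueue [37, 48], visited so far: [1, 24, 15, 39]
  queue [2, 37, 48] -> pop 2, enqueue [none], visited so far: [1, 24, 15, 39, 2]
  queue [37, 48] -> pop 37, enqueue [38], visited so far: [1, 24, 15, 39, 2, 37]
  queue [48, 38] -> pop 48, enqueue [none], visited so far: [1, 24, 15, 39, 2, 37, 48]
  queue [38] -> pop 38, enqueue [none], visited so far: [1, 24, 15, 39, 2, 37, 48, 38]
Result: [1, 24, 15, 39, 2, 37, 48, 38]


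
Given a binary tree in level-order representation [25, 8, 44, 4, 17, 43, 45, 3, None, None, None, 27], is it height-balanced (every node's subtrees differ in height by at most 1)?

Tree (level-order array): [25, 8, 44, 4, 17, 43, 45, 3, None, None, None, 27]
Definition: a tree is height-balanced if, at every node, |h(left) - h(right)| <= 1 (empty subtree has height -1).
Bottom-up per-node check:
  node 3: h_left=-1, h_right=-1, diff=0 [OK], height=0
  node 4: h_left=0, h_right=-1, diff=1 [OK], height=1
  node 17: h_left=-1, h_right=-1, diff=0 [OK], height=0
  node 8: h_left=1, h_right=0, diff=1 [OK], height=2
  node 27: h_left=-1, h_right=-1, diff=0 [OK], height=0
  node 43: h_left=0, h_right=-1, diff=1 [OK], height=1
  node 45: h_left=-1, h_right=-1, diff=0 [OK], height=0
  node 44: h_left=1, h_right=0, diff=1 [OK], height=2
  node 25: h_left=2, h_right=2, diff=0 [OK], height=3
All nodes satisfy the balance condition.
Result: Balanced


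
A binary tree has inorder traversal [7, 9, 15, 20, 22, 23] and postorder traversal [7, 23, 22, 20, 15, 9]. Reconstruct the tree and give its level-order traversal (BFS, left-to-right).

Inorder:   [7, 9, 15, 20, 22, 23]
Postorder: [7, 23, 22, 20, 15, 9]
Algorithm: postorder visits root last, so walk postorder right-to-left;
each value is the root of the current inorder slice — split it at that
value, recurse on the right subtree first, then the left.
Recursive splits:
  root=9; inorder splits into left=[7], right=[15, 20, 22, 23]
  root=15; inorder splits into left=[], right=[20, 22, 23]
  root=20; inorder splits into left=[], right=[22, 23]
  root=22; inorder splits into left=[], right=[23]
  root=23; inorder splits into left=[], right=[]
  root=7; inorder splits into left=[], right=[]
Reconstructed level-order: [9, 7, 15, 20, 22, 23]


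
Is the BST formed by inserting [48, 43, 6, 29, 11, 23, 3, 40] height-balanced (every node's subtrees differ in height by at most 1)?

Tree (level-order array): [48, 43, None, 6, None, 3, 29, None, None, 11, 40, None, 23]
Definition: a tree is height-balanced if, at every node, |h(left) - h(right)| <= 1 (empty subtree has height -1).
Bottom-up per-node check:
  node 3: h_left=-1, h_right=-1, diff=0 [OK], height=0
  node 23: h_left=-1, h_right=-1, diff=0 [OK], height=0
  node 11: h_left=-1, h_right=0, diff=1 [OK], height=1
  node 40: h_left=-1, h_right=-1, diff=0 [OK], height=0
  node 29: h_left=1, h_right=0, diff=1 [OK], height=2
  node 6: h_left=0, h_right=2, diff=2 [FAIL (|0-2|=2 > 1)], height=3
  node 43: h_left=3, h_right=-1, diff=4 [FAIL (|3--1|=4 > 1)], height=4
  node 48: h_left=4, h_right=-1, diff=5 [FAIL (|4--1|=5 > 1)], height=5
Node 6 violates the condition: |0 - 2| = 2 > 1.
Result: Not balanced


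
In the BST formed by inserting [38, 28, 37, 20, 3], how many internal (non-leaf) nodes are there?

Tree built from: [38, 28, 37, 20, 3]
Tree (level-order array): [38, 28, None, 20, 37, 3]
Rule: An internal node has at least one child.
Per-node child counts:
  node 38: 1 child(ren)
  node 28: 2 child(ren)
  node 20: 1 child(ren)
  node 3: 0 child(ren)
  node 37: 0 child(ren)
Matching nodes: [38, 28, 20]
Count of internal (non-leaf) nodes: 3


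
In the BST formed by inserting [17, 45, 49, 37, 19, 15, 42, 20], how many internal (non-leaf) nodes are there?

Tree built from: [17, 45, 49, 37, 19, 15, 42, 20]
Tree (level-order array): [17, 15, 45, None, None, 37, 49, 19, 42, None, None, None, 20]
Rule: An internal node has at least one child.
Per-node child counts:
  node 17: 2 child(ren)
  node 15: 0 child(ren)
  node 45: 2 child(ren)
  node 37: 2 child(ren)
  node 19: 1 child(ren)
  node 20: 0 child(ren)
  node 42: 0 child(ren)
  node 49: 0 child(ren)
Matching nodes: [17, 45, 37, 19]
Count of internal (non-leaf) nodes: 4


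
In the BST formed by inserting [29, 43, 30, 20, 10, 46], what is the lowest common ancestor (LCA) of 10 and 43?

Tree insertion order: [29, 43, 30, 20, 10, 46]
Tree (level-order array): [29, 20, 43, 10, None, 30, 46]
In a BST, the LCA of p=10, q=43 is the first node v on the
root-to-leaf path with p <= v <= q (go left if both < v, right if both > v).
Walk from root:
  at 29: 10 <= 29 <= 43, this is the LCA
LCA = 29


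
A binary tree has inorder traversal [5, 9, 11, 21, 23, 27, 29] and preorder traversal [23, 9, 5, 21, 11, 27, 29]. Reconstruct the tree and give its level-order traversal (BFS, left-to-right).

Inorder:  [5, 9, 11, 21, 23, 27, 29]
Preorder: [23, 9, 5, 21, 11, 27, 29]
Algorithm: preorder visits root first, so consume preorder in order;
for each root, split the current inorder slice at that value into
left-subtree inorder and right-subtree inorder, then recurse.
Recursive splits:
  root=23; inorder splits into left=[5, 9, 11, 21], right=[27, 29]
  root=9; inorder splits into left=[5], right=[11, 21]
  root=5; inorder splits into left=[], right=[]
  root=21; inorder splits into left=[11], right=[]
  root=11; inorder splits into left=[], right=[]
  root=27; inorder splits into left=[], right=[29]
  root=29; inorder splits into left=[], right=[]
Reconstructed level-order: [23, 9, 27, 5, 21, 29, 11]


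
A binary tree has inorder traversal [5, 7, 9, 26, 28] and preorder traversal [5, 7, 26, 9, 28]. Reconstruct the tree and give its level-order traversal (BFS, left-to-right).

Inorder:  [5, 7, 9, 26, 28]
Preorder: [5, 7, 26, 9, 28]
Algorithm: preorder visits root first, so consume preorder in order;
for each root, split the current inorder slice at that value into
left-subtree inorder and right-subtree inorder, then recurse.
Recursive splits:
  root=5; inorder splits into left=[], right=[7, 9, 26, 28]
  root=7; inorder splits into left=[], right=[9, 26, 28]
  root=26; inorder splits into left=[9], right=[28]
  root=9; inorder splits into left=[], right=[]
  root=28; inorder splits into left=[], right=[]
Reconstructed level-order: [5, 7, 26, 9, 28]


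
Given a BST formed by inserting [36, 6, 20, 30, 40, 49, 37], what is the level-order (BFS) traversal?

Tree insertion order: [36, 6, 20, 30, 40, 49, 37]
Tree (level-order array): [36, 6, 40, None, 20, 37, 49, None, 30]
BFS from the root, enqueuing left then right child of each popped node:
  queue [36] -> pop 36, enqueue [6, 40], visited so far: [36]
  queue [6, 40] -> pop 6, enqueue [20], visited so far: [36, 6]
  queue [40, 20] -> pop 40, enqueue [37, 49], visited so far: [36, 6, 40]
  queue [20, 37, 49] -> pop 20, enqueue [30], visited so far: [36, 6, 40, 20]
  queue [37, 49, 30] -> pop 37, enqueue [none], visited so far: [36, 6, 40, 20, 37]
  queue [49, 30] -> pop 49, enqueue [none], visited so far: [36, 6, 40, 20, 37, 49]
  queue [30] -> pop 30, enqueue [none], visited so far: [36, 6, 40, 20, 37, 49, 30]
Result: [36, 6, 40, 20, 37, 49, 30]


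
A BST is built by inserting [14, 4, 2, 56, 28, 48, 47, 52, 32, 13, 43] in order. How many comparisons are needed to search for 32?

Search path for 32: 14 -> 56 -> 28 -> 48 -> 47 -> 32
Found: True
Comparisons: 6


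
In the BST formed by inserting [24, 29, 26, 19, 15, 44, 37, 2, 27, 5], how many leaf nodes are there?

Tree built from: [24, 29, 26, 19, 15, 44, 37, 2, 27, 5]
Tree (level-order array): [24, 19, 29, 15, None, 26, 44, 2, None, None, 27, 37, None, None, 5]
Rule: A leaf has 0 children.
Per-node child counts:
  node 24: 2 child(ren)
  node 19: 1 child(ren)
  node 15: 1 child(ren)
  node 2: 1 child(ren)
  node 5: 0 child(ren)
  node 29: 2 child(ren)
  node 26: 1 child(ren)
  node 27: 0 child(ren)
  node 44: 1 child(ren)
  node 37: 0 child(ren)
Matching nodes: [5, 27, 37]
Count of leaf nodes: 3


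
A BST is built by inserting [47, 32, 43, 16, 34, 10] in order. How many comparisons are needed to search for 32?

Search path for 32: 47 -> 32
Found: True
Comparisons: 2


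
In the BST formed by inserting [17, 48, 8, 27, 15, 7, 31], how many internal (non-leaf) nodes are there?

Tree built from: [17, 48, 8, 27, 15, 7, 31]
Tree (level-order array): [17, 8, 48, 7, 15, 27, None, None, None, None, None, None, 31]
Rule: An internal node has at least one child.
Per-node child counts:
  node 17: 2 child(ren)
  node 8: 2 child(ren)
  node 7: 0 child(ren)
  node 15: 0 child(ren)
  node 48: 1 child(ren)
  node 27: 1 child(ren)
  node 31: 0 child(ren)
Matching nodes: [17, 8, 48, 27]
Count of internal (non-leaf) nodes: 4


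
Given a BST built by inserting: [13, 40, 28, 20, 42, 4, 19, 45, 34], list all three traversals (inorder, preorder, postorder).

Tree insertion order: [13, 40, 28, 20, 42, 4, 19, 45, 34]
Tree (level-order array): [13, 4, 40, None, None, 28, 42, 20, 34, None, 45, 19]
Inorder (L, root, R): [4, 13, 19, 20, 28, 34, 40, 42, 45]
Preorder (root, L, R): [13, 4, 40, 28, 20, 19, 34, 42, 45]
Postorder (L, R, root): [4, 19, 20, 34, 28, 45, 42, 40, 13]


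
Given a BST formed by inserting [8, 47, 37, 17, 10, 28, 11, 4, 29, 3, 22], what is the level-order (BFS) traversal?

Tree insertion order: [8, 47, 37, 17, 10, 28, 11, 4, 29, 3, 22]
Tree (level-order array): [8, 4, 47, 3, None, 37, None, None, None, 17, None, 10, 28, None, 11, 22, 29]
BFS from the root, enqueuing left then right child of each popped node:
  queue [8] -> pop 8, enqueue [4, 47], visited so far: [8]
  queue [4, 47] -> pop 4, enqueue [3], visited so far: [8, 4]
  queue [47, 3] -> pop 47, enqueue [37], visited so far: [8, 4, 47]
  queue [3, 37] -> pop 3, enqueue [none], visited so far: [8, 4, 47, 3]
  queue [37] -> pop 37, enqueue [17], visited so far: [8, 4, 47, 3, 37]
  queue [17] -> pop 17, enqueue [10, 28], visited so far: [8, 4, 47, 3, 37, 17]
  queue [10, 28] -> pop 10, enqueue [11], visited so far: [8, 4, 47, 3, 37, 17, 10]
  queue [28, 11] -> pop 28, enqueue [22, 29], visited so far: [8, 4, 47, 3, 37, 17, 10, 28]
  queue [11, 22, 29] -> pop 11, enqueue [none], visited so far: [8, 4, 47, 3, 37, 17, 10, 28, 11]
  queue [22, 29] -> pop 22, enqueue [none], visited so far: [8, 4, 47, 3, 37, 17, 10, 28, 11, 22]
  queue [29] -> pop 29, enqueue [none], visited so far: [8, 4, 47, 3, 37, 17, 10, 28, 11, 22, 29]
Result: [8, 4, 47, 3, 37, 17, 10, 28, 11, 22, 29]


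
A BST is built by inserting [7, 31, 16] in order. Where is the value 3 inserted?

Starting tree (level order): [7, None, 31, 16]
Insertion path: 7
Result: insert 3 as left child of 7
Final tree (level order): [7, 3, 31, None, None, 16]


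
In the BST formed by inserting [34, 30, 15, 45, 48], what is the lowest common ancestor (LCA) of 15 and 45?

Tree insertion order: [34, 30, 15, 45, 48]
Tree (level-order array): [34, 30, 45, 15, None, None, 48]
In a BST, the LCA of p=15, q=45 is the first node v on the
root-to-leaf path with p <= v <= q (go left if both < v, right if both > v).
Walk from root:
  at 34: 15 <= 34 <= 45, this is the LCA
LCA = 34


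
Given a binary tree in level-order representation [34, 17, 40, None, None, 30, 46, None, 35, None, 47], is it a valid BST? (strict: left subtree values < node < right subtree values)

Level-order array: [34, 17, 40, None, None, 30, 46, None, 35, None, 47]
Validate using subtree bounds (lo, hi): at each node, require lo < value < hi,
then recurse left with hi=value and right with lo=value.
Preorder trace (stopping at first violation):
  at node 34 with bounds (-inf, +inf): OK
  at node 17 with bounds (-inf, 34): OK
  at node 40 with bounds (34, +inf): OK
  at node 30 with bounds (34, 40): VIOLATION
Node 30 violates its bound: not (34 < 30 < 40).
Result: Not a valid BST


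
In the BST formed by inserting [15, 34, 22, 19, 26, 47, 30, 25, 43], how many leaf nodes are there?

Tree built from: [15, 34, 22, 19, 26, 47, 30, 25, 43]
Tree (level-order array): [15, None, 34, 22, 47, 19, 26, 43, None, None, None, 25, 30]
Rule: A leaf has 0 children.
Per-node child counts:
  node 15: 1 child(ren)
  node 34: 2 child(ren)
  node 22: 2 child(ren)
  node 19: 0 child(ren)
  node 26: 2 child(ren)
  node 25: 0 child(ren)
  node 30: 0 child(ren)
  node 47: 1 child(ren)
  node 43: 0 child(ren)
Matching nodes: [19, 25, 30, 43]
Count of leaf nodes: 4


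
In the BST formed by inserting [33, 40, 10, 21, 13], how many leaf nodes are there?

Tree built from: [33, 40, 10, 21, 13]
Tree (level-order array): [33, 10, 40, None, 21, None, None, 13]
Rule: A leaf has 0 children.
Per-node child counts:
  node 33: 2 child(ren)
  node 10: 1 child(ren)
  node 21: 1 child(ren)
  node 13: 0 child(ren)
  node 40: 0 child(ren)
Matching nodes: [13, 40]
Count of leaf nodes: 2


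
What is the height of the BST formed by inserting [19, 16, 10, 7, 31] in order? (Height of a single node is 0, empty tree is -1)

Insertion order: [19, 16, 10, 7, 31]
Tree (level-order array): [19, 16, 31, 10, None, None, None, 7]
Compute height bottom-up (empty subtree = -1):
  height(7) = 1 + max(-1, -1) = 0
  height(10) = 1 + max(0, -1) = 1
  height(16) = 1 + max(1, -1) = 2
  height(31) = 1 + max(-1, -1) = 0
  height(19) = 1 + max(2, 0) = 3
Height = 3


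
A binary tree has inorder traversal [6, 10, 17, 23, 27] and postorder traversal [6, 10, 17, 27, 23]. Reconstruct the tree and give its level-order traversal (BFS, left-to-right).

Inorder:   [6, 10, 17, 23, 27]
Postorder: [6, 10, 17, 27, 23]
Algorithm: postorder visits root last, so walk postorder right-to-left;
each value is the root of the current inorder slice — split it at that
value, recurse on the right subtree first, then the left.
Recursive splits:
  root=23; inorder splits into left=[6, 10, 17], right=[27]
  root=27; inorder splits into left=[], right=[]
  root=17; inorder splits into left=[6, 10], right=[]
  root=10; inorder splits into left=[6], right=[]
  root=6; inorder splits into left=[], right=[]
Reconstructed level-order: [23, 17, 27, 10, 6]


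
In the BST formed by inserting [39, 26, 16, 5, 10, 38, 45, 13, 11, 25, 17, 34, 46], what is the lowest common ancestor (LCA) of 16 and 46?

Tree insertion order: [39, 26, 16, 5, 10, 38, 45, 13, 11, 25, 17, 34, 46]
Tree (level-order array): [39, 26, 45, 16, 38, None, 46, 5, 25, 34, None, None, None, None, 10, 17, None, None, None, None, 13, None, None, 11]
In a BST, the LCA of p=16, q=46 is the first node v on the
root-to-leaf path with p <= v <= q (go left if both < v, right if both > v).
Walk from root:
  at 39: 16 <= 39 <= 46, this is the LCA
LCA = 39


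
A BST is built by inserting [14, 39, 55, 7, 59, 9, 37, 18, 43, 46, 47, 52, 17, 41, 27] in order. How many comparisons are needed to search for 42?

Search path for 42: 14 -> 39 -> 55 -> 43 -> 41
Found: False
Comparisons: 5


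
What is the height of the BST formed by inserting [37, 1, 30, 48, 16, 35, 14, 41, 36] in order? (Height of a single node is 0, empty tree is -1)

Insertion order: [37, 1, 30, 48, 16, 35, 14, 41, 36]
Tree (level-order array): [37, 1, 48, None, 30, 41, None, 16, 35, None, None, 14, None, None, 36]
Compute height bottom-up (empty subtree = -1):
  height(14) = 1 + max(-1, -1) = 0
  height(16) = 1 + max(0, -1) = 1
  height(36) = 1 + max(-1, -1) = 0
  height(35) = 1 + max(-1, 0) = 1
  height(30) = 1 + max(1, 1) = 2
  height(1) = 1 + max(-1, 2) = 3
  height(41) = 1 + max(-1, -1) = 0
  height(48) = 1 + max(0, -1) = 1
  height(37) = 1 + max(3, 1) = 4
Height = 4


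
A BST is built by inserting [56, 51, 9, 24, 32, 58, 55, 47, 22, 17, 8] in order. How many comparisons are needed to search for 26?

Search path for 26: 56 -> 51 -> 9 -> 24 -> 32
Found: False
Comparisons: 5


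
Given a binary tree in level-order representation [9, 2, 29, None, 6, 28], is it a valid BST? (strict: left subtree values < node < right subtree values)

Level-order array: [9, 2, 29, None, 6, 28]
Validate using subtree bounds (lo, hi): at each node, require lo < value < hi,
then recurse left with hi=value and right with lo=value.
Preorder trace (stopping at first violation):
  at node 9 with bounds (-inf, +inf): OK
  at node 2 with bounds (-inf, 9): OK
  at node 6 with bounds (2, 9): OK
  at node 29 with bounds (9, +inf): OK
  at node 28 with bounds (9, 29): OK
No violation found at any node.
Result: Valid BST


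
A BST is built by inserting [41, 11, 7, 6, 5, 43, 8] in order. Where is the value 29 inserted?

Starting tree (level order): [41, 11, 43, 7, None, None, None, 6, 8, 5]
Insertion path: 41 -> 11
Result: insert 29 as right child of 11
Final tree (level order): [41, 11, 43, 7, 29, None, None, 6, 8, None, None, 5]


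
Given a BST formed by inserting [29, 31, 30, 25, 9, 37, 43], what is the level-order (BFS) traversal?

Tree insertion order: [29, 31, 30, 25, 9, 37, 43]
Tree (level-order array): [29, 25, 31, 9, None, 30, 37, None, None, None, None, None, 43]
BFS from the root, enqueuing left then right child of each popped node:
  queue [29] -> pop 29, enqueue [25, 31], visited so far: [29]
  queue [25, 31] -> pop 25, enqueue [9], visited so far: [29, 25]
  queue [31, 9] -> pop 31, enqueue [30, 37], visited so far: [29, 25, 31]
  queue [9, 30, 37] -> pop 9, enqueue [none], visited so far: [29, 25, 31, 9]
  queue [30, 37] -> pop 30, enqueue [none], visited so far: [29, 25, 31, 9, 30]
  queue [37] -> pop 37, enqueue [43], visited so far: [29, 25, 31, 9, 30, 37]
  queue [43] -> pop 43, enqueue [none], visited so far: [29, 25, 31, 9, 30, 37, 43]
Result: [29, 25, 31, 9, 30, 37, 43]


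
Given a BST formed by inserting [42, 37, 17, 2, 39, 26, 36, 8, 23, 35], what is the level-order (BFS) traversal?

Tree insertion order: [42, 37, 17, 2, 39, 26, 36, 8, 23, 35]
Tree (level-order array): [42, 37, None, 17, 39, 2, 26, None, None, None, 8, 23, 36, None, None, None, None, 35]
BFS from the root, enqueuing left then right child of each popped node:
  queue [42] -> pop 42, enqueue [37], visited so far: [42]
  queue [37] -> pop 37, enqueue [17, 39], visited so far: [42, 37]
  queue [17, 39] -> pop 17, enqueue [2, 26], visited so far: [42, 37, 17]
  queue [39, 2, 26] -> pop 39, enqueue [none], visited so far: [42, 37, 17, 39]
  queue [2, 26] -> pop 2, enqueue [8], visited so far: [42, 37, 17, 39, 2]
  queue [26, 8] -> pop 26, enqueue [23, 36], visited so far: [42, 37, 17, 39, 2, 26]
  queue [8, 23, 36] -> pop 8, enqueue [none], visited so far: [42, 37, 17, 39, 2, 26, 8]
  queue [23, 36] -> pop 23, enqueue [none], visited so far: [42, 37, 17, 39, 2, 26, 8, 23]
  queue [36] -> pop 36, enqueue [35], visited so far: [42, 37, 17, 39, 2, 26, 8, 23, 36]
  queue [35] -> pop 35, enqueue [none], visited so far: [42, 37, 17, 39, 2, 26, 8, 23, 36, 35]
Result: [42, 37, 17, 39, 2, 26, 8, 23, 36, 35]
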